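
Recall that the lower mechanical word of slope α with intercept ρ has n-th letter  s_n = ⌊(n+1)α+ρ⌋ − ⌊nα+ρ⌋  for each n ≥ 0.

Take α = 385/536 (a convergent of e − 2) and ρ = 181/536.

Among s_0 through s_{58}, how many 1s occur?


#1s = Σ_{n=0}^{58} s_n = Σ_{n=0}^{58} (⌊(n+1)α+ρ⌋ − ⌊nα+ρ⌋)
the sum telescopes: every ⌊nα+ρ⌋ with 0 < n < 59 appears once with + and once with −, leaving ⌊59α+ρ⌋ − ⌊0·α+ρ⌋
59α + ρ = (59·385 + 181) / 536 = 22896/536
ρ = 181/536
⌊22896/536⌋ = 42,  ⌊181/536⌋ = 0
#1s = 42 − 0 = 42

42


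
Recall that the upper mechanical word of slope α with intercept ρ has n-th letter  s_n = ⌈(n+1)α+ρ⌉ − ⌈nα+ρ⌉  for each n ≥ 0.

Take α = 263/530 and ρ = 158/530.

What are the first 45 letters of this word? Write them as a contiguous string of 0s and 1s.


n=0: ⌈(1·263+158)/530⌉ − ⌈(0·263+158)/530⌉ = ⌈421/530⌉ − ⌈158/530⌉ = 1 − 1 = 0
n=1: ⌈(2·263+158)/530⌉ − ⌈(1·263+158)/530⌉ = ⌈684/530⌉ − ⌈421/530⌉ = 2 − 1 = 1
n=2: ⌈(3·263+158)/530⌉ − ⌈(2·263+158)/530⌉ = ⌈947/530⌉ − ⌈684/530⌉ = 2 − 2 = 0
n=3: ⌈(4·263+158)/530⌉ − ⌈(3·263+158)/530⌉ = ⌈1210/530⌉ − ⌈947/530⌉ = 3 − 2 = 1
n=4: ⌈(5·263+158)/530⌉ − ⌈(4·263+158)/530⌉ = ⌈1473/530⌉ − ⌈1210/530⌉ = 3 − 3 = 0
n=5: ⌈(6·263+158)/530⌉ − ⌈(5·263+158)/530⌉ = ⌈1736/530⌉ − ⌈1473/530⌉ = 4 − 3 = 1
n=6: ⌈(7·263+158)/530⌉ − ⌈(6·263+158)/530⌉ = ⌈1999/530⌉ − ⌈1736/530⌉ = 4 − 4 = 0
n=7: ⌈(8·263+158)/530⌉ − ⌈(7·263+158)/530⌉ = ⌈2262/530⌉ − ⌈1999/530⌉ = 5 − 4 = 1
n=8: ⌈(9·263+158)/530⌉ − ⌈(8·263+158)/530⌉ = ⌈2525/530⌉ − ⌈2262/530⌉ = 5 − 5 = 0
n=9: ⌈(10·263+158)/530⌉ − ⌈(9·263+158)/530⌉ = ⌈2788/530⌉ − ⌈2525/530⌉ = 6 − 5 = 1
n=10: ⌈(11·263+158)/530⌉ − ⌈(10·263+158)/530⌉ = ⌈3051/530⌉ − ⌈2788/530⌉ = 6 − 6 = 0
n=11: ⌈(12·263+158)/530⌉ − ⌈(11·263+158)/530⌉ = ⌈3314/530⌉ − ⌈3051/530⌉ = 7 − 6 = 1
n=12: ⌈(13·263+158)/530⌉ − ⌈(12·263+158)/530⌉ = ⌈3577/530⌉ − ⌈3314/530⌉ = 7 − 7 = 0
n=13: ⌈(14·263+158)/530⌉ − ⌈(13·263+158)/530⌉ = ⌈3840/530⌉ − ⌈3577/530⌉ = 8 − 7 = 1
n=14: ⌈(15·263+158)/530⌉ − ⌈(14·263+158)/530⌉ = ⌈4103/530⌉ − ⌈3840/530⌉ = 8 − 8 = 0
n=15: ⌈(16·263+158)/530⌉ − ⌈(15·263+158)/530⌉ = ⌈4366/530⌉ − ⌈4103/530⌉ = 9 − 8 = 1
n=16: ⌈(17·263+158)/530⌉ − ⌈(16·263+158)/530⌉ = ⌈4629/530⌉ − ⌈4366/530⌉ = 9 − 9 = 0
n=17: ⌈(18·263+158)/530⌉ − ⌈(17·263+158)/530⌉ = ⌈4892/530⌉ − ⌈4629/530⌉ = 10 − 9 = 1
n=18: ⌈(19·263+158)/530⌉ − ⌈(18·263+158)/530⌉ = ⌈5155/530⌉ − ⌈4892/530⌉ = 10 − 10 = 0
n=19: ⌈(20·263+158)/530⌉ − ⌈(19·263+158)/530⌉ = ⌈5418/530⌉ − ⌈5155/530⌉ = 11 − 10 = 1
n=20: ⌈(21·263+158)/530⌉ − ⌈(20·263+158)/530⌉ = ⌈5681/530⌉ − ⌈5418/530⌉ = 11 − 11 = 0
n=21: ⌈(22·263+158)/530⌉ − ⌈(21·263+158)/530⌉ = ⌈5944/530⌉ − ⌈5681/530⌉ = 12 − 11 = 1
n=22: ⌈(23·263+158)/530⌉ − ⌈(22·263+158)/530⌉ = ⌈6207/530⌉ − ⌈5944/530⌉ = 12 − 12 = 0
n=23: ⌈(24·263+158)/530⌉ − ⌈(23·263+158)/530⌉ = ⌈6470/530⌉ − ⌈6207/530⌉ = 13 − 12 = 1
n=24: ⌈(25·263+158)/530⌉ − ⌈(24·263+158)/530⌉ = ⌈6733/530⌉ − ⌈6470/530⌉ = 13 − 13 = 0
n=25: ⌈(26·263+158)/530⌉ − ⌈(25·263+158)/530⌉ = ⌈6996/530⌉ − ⌈6733/530⌉ = 14 − 13 = 1
n=26: ⌈(27·263+158)/530⌉ − ⌈(26·263+158)/530⌉ = ⌈7259/530⌉ − ⌈6996/530⌉ = 14 − 14 = 0
n=27: ⌈(28·263+158)/530⌉ − ⌈(27·263+158)/530⌉ = ⌈7522/530⌉ − ⌈7259/530⌉ = 15 − 14 = 1
n=28: ⌈(29·263+158)/530⌉ − ⌈(28·263+158)/530⌉ = ⌈7785/530⌉ − ⌈7522/530⌉ = 15 − 15 = 0
n=29: ⌈(30·263+158)/530⌉ − ⌈(29·263+158)/530⌉ = ⌈8048/530⌉ − ⌈7785/530⌉ = 16 − 15 = 1
n=30: ⌈(31·263+158)/530⌉ − ⌈(30·263+158)/530⌉ = ⌈8311/530⌉ − ⌈8048/530⌉ = 16 − 16 = 0
n=31: ⌈(32·263+158)/530⌉ − ⌈(31·263+158)/530⌉ = ⌈8574/530⌉ − ⌈8311/530⌉ = 17 − 16 = 1
n=32: ⌈(33·263+158)/530⌉ − ⌈(32·263+158)/530⌉ = ⌈8837/530⌉ − ⌈8574/530⌉ = 17 − 17 = 0
n=33: ⌈(34·263+158)/530⌉ − ⌈(33·263+158)/530⌉ = ⌈9100/530⌉ − ⌈8837/530⌉ = 18 − 17 = 1
n=34: ⌈(35·263+158)/530⌉ − ⌈(34·263+158)/530⌉ = ⌈9363/530⌉ − ⌈9100/530⌉ = 18 − 18 = 0
n=35: ⌈(36·263+158)/530⌉ − ⌈(35·263+158)/530⌉ = ⌈9626/530⌉ − ⌈9363/530⌉ = 19 − 18 = 1
n=36: ⌈(37·263+158)/530⌉ − ⌈(36·263+158)/530⌉ = ⌈9889/530⌉ − ⌈9626/530⌉ = 19 − 19 = 0
n=37: ⌈(38·263+158)/530⌉ − ⌈(37·263+158)/530⌉ = ⌈10152/530⌉ − ⌈9889/530⌉ = 20 − 19 = 1
n=38: ⌈(39·263+158)/530⌉ − ⌈(38·263+158)/530⌉ = ⌈10415/530⌉ − ⌈10152/530⌉ = 20 − 20 = 0
n=39: ⌈(40·263+158)/530⌉ − ⌈(39·263+158)/530⌉ = ⌈10678/530⌉ − ⌈10415/530⌉ = 21 − 20 = 1
n=40: ⌈(41·263+158)/530⌉ − ⌈(40·263+158)/530⌉ = ⌈10941/530⌉ − ⌈10678/530⌉ = 21 − 21 = 0
n=41: ⌈(42·263+158)/530⌉ − ⌈(41·263+158)/530⌉ = ⌈11204/530⌉ − ⌈10941/530⌉ = 22 − 21 = 1
n=42: ⌈(43·263+158)/530⌉ − ⌈(42·263+158)/530⌉ = ⌈11467/530⌉ − ⌈11204/530⌉ = 22 − 22 = 0
n=43: ⌈(44·263+158)/530⌉ − ⌈(43·263+158)/530⌉ = ⌈11730/530⌉ − ⌈11467/530⌉ = 23 − 22 = 1
n=44: ⌈(45·263+158)/530⌉ − ⌈(44·263+158)/530⌉ = ⌈11993/530⌉ − ⌈11730/530⌉ = 23 − 23 = 0

010101010101010101010101010101010101010101010


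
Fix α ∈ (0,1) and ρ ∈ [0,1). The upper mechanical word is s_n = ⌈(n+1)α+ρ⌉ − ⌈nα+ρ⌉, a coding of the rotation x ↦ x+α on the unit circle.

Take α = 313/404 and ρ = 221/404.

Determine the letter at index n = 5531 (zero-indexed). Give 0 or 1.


1

(n+1)α + ρ = (5532·313 + 221) / 404 = 1731737/404
nα + ρ     = (5531·313 + 221) / 404 = 1731424/404
⌈1731737/404⌉ = 4287,  ⌈1731424/404⌉ = 4286
s_{5531} = 4287 − 4286 = 1


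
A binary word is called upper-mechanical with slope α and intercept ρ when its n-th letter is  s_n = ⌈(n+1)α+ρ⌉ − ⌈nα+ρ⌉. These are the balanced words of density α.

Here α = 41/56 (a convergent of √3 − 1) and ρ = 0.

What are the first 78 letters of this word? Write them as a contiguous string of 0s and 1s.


n=0: ⌈(1·41)/56⌉ − ⌈(0·41)/56⌉ = ⌈41/56⌉ − ⌈0/56⌉ = 1 − 0 = 1
n=1: ⌈(2·41)/56⌉ − ⌈(1·41)/56⌉ = ⌈82/56⌉ − ⌈41/56⌉ = 2 − 1 = 1
n=2: ⌈(3·41)/56⌉ − ⌈(2·41)/56⌉ = ⌈123/56⌉ − ⌈82/56⌉ = 3 − 2 = 1
n=3: ⌈(4·41)/56⌉ − ⌈(3·41)/56⌉ = ⌈164/56⌉ − ⌈123/56⌉ = 3 − 3 = 0
n=4: ⌈(5·41)/56⌉ − ⌈(4·41)/56⌉ = ⌈205/56⌉ − ⌈164/56⌉ = 4 − 3 = 1
n=5: ⌈(6·41)/56⌉ − ⌈(5·41)/56⌉ = ⌈246/56⌉ − ⌈205/56⌉ = 5 − 4 = 1
n=6: ⌈(7·41)/56⌉ − ⌈(6·41)/56⌉ = ⌈287/56⌉ − ⌈246/56⌉ = 6 − 5 = 1
n=7: ⌈(8·41)/56⌉ − ⌈(7·41)/56⌉ = ⌈328/56⌉ − ⌈287/56⌉ = 6 − 6 = 0
n=8: ⌈(9·41)/56⌉ − ⌈(8·41)/56⌉ = ⌈369/56⌉ − ⌈328/56⌉ = 7 − 6 = 1
n=9: ⌈(10·41)/56⌉ − ⌈(9·41)/56⌉ = ⌈410/56⌉ − ⌈369/56⌉ = 8 − 7 = 1
n=10: ⌈(11·41)/56⌉ − ⌈(10·41)/56⌉ = ⌈451/56⌉ − ⌈410/56⌉ = 9 − 8 = 1
n=11: ⌈(12·41)/56⌉ − ⌈(11·41)/56⌉ = ⌈492/56⌉ − ⌈451/56⌉ = 9 − 9 = 0
n=12: ⌈(13·41)/56⌉ − ⌈(12·41)/56⌉ = ⌈533/56⌉ − ⌈492/56⌉ = 10 − 9 = 1
n=13: ⌈(14·41)/56⌉ − ⌈(13·41)/56⌉ = ⌈574/56⌉ − ⌈533/56⌉ = 11 − 10 = 1
n=14: ⌈(15·41)/56⌉ − ⌈(14·41)/56⌉ = ⌈615/56⌉ − ⌈574/56⌉ = 11 − 11 = 0
n=15: ⌈(16·41)/56⌉ − ⌈(15·41)/56⌉ = ⌈656/56⌉ − ⌈615/56⌉ = 12 − 11 = 1
n=16: ⌈(17·41)/56⌉ − ⌈(16·41)/56⌉ = ⌈697/56⌉ − ⌈656/56⌉ = 13 − 12 = 1
n=17: ⌈(18·41)/56⌉ − ⌈(17·41)/56⌉ = ⌈738/56⌉ − ⌈697/56⌉ = 14 − 13 = 1
n=18: ⌈(19·41)/56⌉ − ⌈(18·41)/56⌉ = ⌈779/56⌉ − ⌈738/56⌉ = 14 − 14 = 0
n=19: ⌈(20·41)/56⌉ − ⌈(19·41)/56⌉ = ⌈820/56⌉ − ⌈779/56⌉ = 15 − 14 = 1
n=20: ⌈(21·41)/56⌉ − ⌈(20·41)/56⌉ = ⌈861/56⌉ − ⌈820/56⌉ = 16 − 15 = 1
n=21: ⌈(22·41)/56⌉ − ⌈(21·41)/56⌉ = ⌈902/56⌉ − ⌈861/56⌉ = 17 − 16 = 1
n=22: ⌈(23·41)/56⌉ − ⌈(22·41)/56⌉ = ⌈943/56⌉ − ⌈902/56⌉ = 17 − 17 = 0
n=23: ⌈(24·41)/56⌉ − ⌈(23·41)/56⌉ = ⌈984/56⌉ − ⌈943/56⌉ = 18 − 17 = 1
n=24: ⌈(25·41)/56⌉ − ⌈(24·41)/56⌉ = ⌈1025/56⌉ − ⌈984/56⌉ = 19 − 18 = 1
n=25: ⌈(26·41)/56⌉ − ⌈(25·41)/56⌉ = ⌈1066/56⌉ − ⌈1025/56⌉ = 20 − 19 = 1
n=26: ⌈(27·41)/56⌉ − ⌈(26·41)/56⌉ = ⌈1107/56⌉ − ⌈1066/56⌉ = 20 − 20 = 0
n=27: ⌈(28·41)/56⌉ − ⌈(27·41)/56⌉ = ⌈1148/56⌉ − ⌈1107/56⌉ = 21 − 20 = 1
n=28: ⌈(29·41)/56⌉ − ⌈(28·41)/56⌉ = ⌈1189/56⌉ − ⌈1148/56⌉ = 22 − 21 = 1
n=29: ⌈(30·41)/56⌉ − ⌈(29·41)/56⌉ = ⌈1230/56⌉ − ⌈1189/56⌉ = 22 − 22 = 0
n=30: ⌈(31·41)/56⌉ − ⌈(30·41)/56⌉ = ⌈1271/56⌉ − ⌈1230/56⌉ = 23 − 22 = 1
n=31: ⌈(32·41)/56⌉ − ⌈(31·41)/56⌉ = ⌈1312/56⌉ − ⌈1271/56⌉ = 24 − 23 = 1
n=32: ⌈(33·41)/56⌉ − ⌈(32·41)/56⌉ = ⌈1353/56⌉ − ⌈1312/56⌉ = 25 − 24 = 1
n=33: ⌈(34·41)/56⌉ − ⌈(33·41)/56⌉ = ⌈1394/56⌉ − ⌈1353/56⌉ = 25 − 25 = 0
n=34: ⌈(35·41)/56⌉ − ⌈(34·41)/56⌉ = ⌈1435/56⌉ − ⌈1394/56⌉ = 26 − 25 = 1
n=35: ⌈(36·41)/56⌉ − ⌈(35·41)/56⌉ = ⌈1476/56⌉ − ⌈1435/56⌉ = 27 − 26 = 1
n=36: ⌈(37·41)/56⌉ − ⌈(36·41)/56⌉ = ⌈1517/56⌉ − ⌈1476/56⌉ = 28 − 27 = 1
n=37: ⌈(38·41)/56⌉ − ⌈(37·41)/56⌉ = ⌈1558/56⌉ − ⌈1517/56⌉ = 28 − 28 = 0
n=38: ⌈(39·41)/56⌉ − ⌈(38·41)/56⌉ = ⌈1599/56⌉ − ⌈1558/56⌉ = 29 − 28 = 1
n=39: ⌈(40·41)/56⌉ − ⌈(39·41)/56⌉ = ⌈1640/56⌉ − ⌈1599/56⌉ = 30 − 29 = 1
n=40: ⌈(41·41)/56⌉ − ⌈(40·41)/56⌉ = ⌈1681/56⌉ − ⌈1640/56⌉ = 31 − 30 = 1
n=41: ⌈(42·41)/56⌉ − ⌈(41·41)/56⌉ = ⌈1722/56⌉ − ⌈1681/56⌉ = 31 − 31 = 0
n=42: ⌈(43·41)/56⌉ − ⌈(42·41)/56⌉ = ⌈1763/56⌉ − ⌈1722/56⌉ = 32 − 31 = 1
n=43: ⌈(44·41)/56⌉ − ⌈(43·41)/56⌉ = ⌈1804/56⌉ − ⌈1763/56⌉ = 33 − 32 = 1
n=44: ⌈(45·41)/56⌉ − ⌈(44·41)/56⌉ = ⌈1845/56⌉ − ⌈1804/56⌉ = 33 − 33 = 0
n=45: ⌈(46·41)/56⌉ − ⌈(45·41)/56⌉ = ⌈1886/56⌉ − ⌈1845/56⌉ = 34 − 33 = 1
n=46: ⌈(47·41)/56⌉ − ⌈(46·41)/56⌉ = ⌈1927/56⌉ − ⌈1886/56⌉ = 35 − 34 = 1
n=47: ⌈(48·41)/56⌉ − ⌈(47·41)/56⌉ = ⌈1968/56⌉ − ⌈1927/56⌉ = 36 − 35 = 1
n=48: ⌈(49·41)/56⌉ − ⌈(48·41)/56⌉ = ⌈2009/56⌉ − ⌈1968/56⌉ = 36 − 36 = 0
n=49: ⌈(50·41)/56⌉ − ⌈(49·41)/56⌉ = ⌈2050/56⌉ − ⌈2009/56⌉ = 37 − 36 = 1
n=50: ⌈(51·41)/56⌉ − ⌈(50·41)/56⌉ = ⌈2091/56⌉ − ⌈2050/56⌉ = 38 − 37 = 1
n=51: ⌈(52·41)/56⌉ − ⌈(51·41)/56⌉ = ⌈2132/56⌉ − ⌈2091/56⌉ = 39 − 38 = 1
n=52: ⌈(53·41)/56⌉ − ⌈(52·41)/56⌉ = ⌈2173/56⌉ − ⌈2132/56⌉ = 39 − 39 = 0
n=53: ⌈(54·41)/56⌉ − ⌈(53·41)/56⌉ = ⌈2214/56⌉ − ⌈2173/56⌉ = 40 − 39 = 1
n=54: ⌈(55·41)/56⌉ − ⌈(54·41)/56⌉ = ⌈2255/56⌉ − ⌈2214/56⌉ = 41 − 40 = 1
n=55: ⌈(56·41)/56⌉ − ⌈(55·41)/56⌉ = ⌈2296/56⌉ − ⌈2255/56⌉ = 41 − 41 = 0
n=56: ⌈(57·41)/56⌉ − ⌈(56·41)/56⌉ = ⌈2337/56⌉ − ⌈2296/56⌉ = 42 − 41 = 1
n=57: ⌈(58·41)/56⌉ − ⌈(57·41)/56⌉ = ⌈2378/56⌉ − ⌈2337/56⌉ = 43 − 42 = 1
n=58: ⌈(59·41)/56⌉ − ⌈(58·41)/56⌉ = ⌈2419/56⌉ − ⌈2378/56⌉ = 44 − 43 = 1
n=59: ⌈(60·41)/56⌉ − ⌈(59·41)/56⌉ = ⌈2460/56⌉ − ⌈2419/56⌉ = 44 − 44 = 0
n=60: ⌈(61·41)/56⌉ − ⌈(60·41)/56⌉ = ⌈2501/56⌉ − ⌈2460/56⌉ = 45 − 44 = 1
n=61: ⌈(62·41)/56⌉ − ⌈(61·41)/56⌉ = ⌈2542/56⌉ − ⌈2501/56⌉ = 46 − 45 = 1
n=62: ⌈(63·41)/56⌉ − ⌈(62·41)/56⌉ = ⌈2583/56⌉ − ⌈2542/56⌉ = 47 − 46 = 1
n=63: ⌈(64·41)/56⌉ − ⌈(63·41)/56⌉ = ⌈2624/56⌉ − ⌈2583/56⌉ = 47 − 47 = 0
n=64: ⌈(65·41)/56⌉ − ⌈(64·41)/56⌉ = ⌈2665/56⌉ − ⌈2624/56⌉ = 48 − 47 = 1
n=65: ⌈(66·41)/56⌉ − ⌈(65·41)/56⌉ = ⌈2706/56⌉ − ⌈2665/56⌉ = 49 − 48 = 1
n=66: ⌈(67·41)/56⌉ − ⌈(66·41)/56⌉ = ⌈2747/56⌉ − ⌈2706/56⌉ = 50 − 49 = 1
n=67: ⌈(68·41)/56⌉ − ⌈(67·41)/56⌉ = ⌈2788/56⌉ − ⌈2747/56⌉ = 50 − 50 = 0
n=68: ⌈(69·41)/56⌉ − ⌈(68·41)/56⌉ = ⌈2829/56⌉ − ⌈2788/56⌉ = 51 − 50 = 1
n=69: ⌈(70·41)/56⌉ − ⌈(69·41)/56⌉ = ⌈2870/56⌉ − ⌈2829/56⌉ = 52 − 51 = 1
n=70: ⌈(71·41)/56⌉ − ⌈(70·41)/56⌉ = ⌈2911/56⌉ − ⌈2870/56⌉ = 52 − 52 = 0
n=71: ⌈(72·41)/56⌉ − ⌈(71·41)/56⌉ = ⌈2952/56⌉ − ⌈2911/56⌉ = 53 − 52 = 1
n=72: ⌈(73·41)/56⌉ − ⌈(72·41)/56⌉ = ⌈2993/56⌉ − ⌈2952/56⌉ = 54 − 53 = 1
n=73: ⌈(74·41)/56⌉ − ⌈(73·41)/56⌉ = ⌈3034/56⌉ − ⌈2993/56⌉ = 55 − 54 = 1
n=74: ⌈(75·41)/56⌉ − ⌈(74·41)/56⌉ = ⌈3075/56⌉ − ⌈3034/56⌉ = 55 − 55 = 0
n=75: ⌈(76·41)/56⌉ − ⌈(75·41)/56⌉ = ⌈3116/56⌉ − ⌈3075/56⌉ = 56 − 55 = 1
n=76: ⌈(77·41)/56⌉ − ⌈(76·41)/56⌉ = ⌈3157/56⌉ − ⌈3116/56⌉ = 57 − 56 = 1
n=77: ⌈(78·41)/56⌉ − ⌈(77·41)/56⌉ = ⌈3198/56⌉ − ⌈3157/56⌉ = 58 − 57 = 1

111011101110110111011101110110111011101110110111011101101110111011101101110111


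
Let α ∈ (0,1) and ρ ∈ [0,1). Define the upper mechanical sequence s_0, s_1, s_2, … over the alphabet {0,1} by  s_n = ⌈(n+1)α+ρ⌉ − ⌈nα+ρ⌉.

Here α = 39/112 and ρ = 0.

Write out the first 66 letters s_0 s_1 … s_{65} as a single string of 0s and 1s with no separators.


n=0: ⌈(1·39)/112⌉ − ⌈(0·39)/112⌉ = ⌈39/112⌉ − ⌈0/112⌉ = 1 − 0 = 1
n=1: ⌈(2·39)/112⌉ − ⌈(1·39)/112⌉ = ⌈78/112⌉ − ⌈39/112⌉ = 1 − 1 = 0
n=2: ⌈(3·39)/112⌉ − ⌈(2·39)/112⌉ = ⌈117/112⌉ − ⌈78/112⌉ = 2 − 1 = 1
n=3: ⌈(4·39)/112⌉ − ⌈(3·39)/112⌉ = ⌈156/112⌉ − ⌈117/112⌉ = 2 − 2 = 0
n=4: ⌈(5·39)/112⌉ − ⌈(4·39)/112⌉ = ⌈195/112⌉ − ⌈156/112⌉ = 2 − 2 = 0
n=5: ⌈(6·39)/112⌉ − ⌈(5·39)/112⌉ = ⌈234/112⌉ − ⌈195/112⌉ = 3 − 2 = 1
n=6: ⌈(7·39)/112⌉ − ⌈(6·39)/112⌉ = ⌈273/112⌉ − ⌈234/112⌉ = 3 − 3 = 0
n=7: ⌈(8·39)/112⌉ − ⌈(7·39)/112⌉ = ⌈312/112⌉ − ⌈273/112⌉ = 3 − 3 = 0
n=8: ⌈(9·39)/112⌉ − ⌈(8·39)/112⌉ = ⌈351/112⌉ − ⌈312/112⌉ = 4 − 3 = 1
n=9: ⌈(10·39)/112⌉ − ⌈(9·39)/112⌉ = ⌈390/112⌉ − ⌈351/112⌉ = 4 − 4 = 0
n=10: ⌈(11·39)/112⌉ − ⌈(10·39)/112⌉ = ⌈429/112⌉ − ⌈390/112⌉ = 4 − 4 = 0
n=11: ⌈(12·39)/112⌉ − ⌈(11·39)/112⌉ = ⌈468/112⌉ − ⌈429/112⌉ = 5 − 4 = 1
n=12: ⌈(13·39)/112⌉ − ⌈(12·39)/112⌉ = ⌈507/112⌉ − ⌈468/112⌉ = 5 − 5 = 0
n=13: ⌈(14·39)/112⌉ − ⌈(13·39)/112⌉ = ⌈546/112⌉ − ⌈507/112⌉ = 5 − 5 = 0
n=14: ⌈(15·39)/112⌉ − ⌈(14·39)/112⌉ = ⌈585/112⌉ − ⌈546/112⌉ = 6 − 5 = 1
n=15: ⌈(16·39)/112⌉ − ⌈(15·39)/112⌉ = ⌈624/112⌉ − ⌈585/112⌉ = 6 − 6 = 0
n=16: ⌈(17·39)/112⌉ − ⌈(16·39)/112⌉ = ⌈663/112⌉ − ⌈624/112⌉ = 6 − 6 = 0
n=17: ⌈(18·39)/112⌉ − ⌈(17·39)/112⌉ = ⌈702/112⌉ − ⌈663/112⌉ = 7 − 6 = 1
n=18: ⌈(19·39)/112⌉ − ⌈(18·39)/112⌉ = ⌈741/112⌉ − ⌈702/112⌉ = 7 − 7 = 0
n=19: ⌈(20·39)/112⌉ − ⌈(19·39)/112⌉ = ⌈780/112⌉ − ⌈741/112⌉ = 7 − 7 = 0
n=20: ⌈(21·39)/112⌉ − ⌈(20·39)/112⌉ = ⌈819/112⌉ − ⌈780/112⌉ = 8 − 7 = 1
n=21: ⌈(22·39)/112⌉ − ⌈(21·39)/112⌉ = ⌈858/112⌉ − ⌈819/112⌉ = 8 − 8 = 0
n=22: ⌈(23·39)/112⌉ − ⌈(22·39)/112⌉ = ⌈897/112⌉ − ⌈858/112⌉ = 9 − 8 = 1
n=23: ⌈(24·39)/112⌉ − ⌈(23·39)/112⌉ = ⌈936/112⌉ − ⌈897/112⌉ = 9 − 9 = 0
n=24: ⌈(25·39)/112⌉ − ⌈(24·39)/112⌉ = ⌈975/112⌉ − ⌈936/112⌉ = 9 − 9 = 0
n=25: ⌈(26·39)/112⌉ − ⌈(25·39)/112⌉ = ⌈1014/112⌉ − ⌈975/112⌉ = 10 − 9 = 1
n=26: ⌈(27·39)/112⌉ − ⌈(26·39)/112⌉ = ⌈1053/112⌉ − ⌈1014/112⌉ = 10 − 10 = 0
n=27: ⌈(28·39)/112⌉ − ⌈(27·39)/112⌉ = ⌈1092/112⌉ − ⌈1053/112⌉ = 10 − 10 = 0
n=28: ⌈(29·39)/112⌉ − ⌈(28·39)/112⌉ = ⌈1131/112⌉ − ⌈1092/112⌉ = 11 − 10 = 1
n=29: ⌈(30·39)/112⌉ − ⌈(29·39)/112⌉ = ⌈1170/112⌉ − ⌈1131/112⌉ = 11 − 11 = 0
n=30: ⌈(31·39)/112⌉ − ⌈(30·39)/112⌉ = ⌈1209/112⌉ − ⌈1170/112⌉ = 11 − 11 = 0
n=31: ⌈(32·39)/112⌉ − ⌈(31·39)/112⌉ = ⌈1248/112⌉ − ⌈1209/112⌉ = 12 − 11 = 1
n=32: ⌈(33·39)/112⌉ − ⌈(32·39)/112⌉ = ⌈1287/112⌉ − ⌈1248/112⌉ = 12 − 12 = 0
n=33: ⌈(34·39)/112⌉ − ⌈(33·39)/112⌉ = ⌈1326/112⌉ − ⌈1287/112⌉ = 12 − 12 = 0
n=34: ⌈(35·39)/112⌉ − ⌈(34·39)/112⌉ = ⌈1365/112⌉ − ⌈1326/112⌉ = 13 − 12 = 1
n=35: ⌈(36·39)/112⌉ − ⌈(35·39)/112⌉ = ⌈1404/112⌉ − ⌈1365/112⌉ = 13 − 13 = 0
n=36: ⌈(37·39)/112⌉ − ⌈(36·39)/112⌉ = ⌈1443/112⌉ − ⌈1404/112⌉ = 13 − 13 = 0
n=37: ⌈(38·39)/112⌉ − ⌈(37·39)/112⌉ = ⌈1482/112⌉ − ⌈1443/112⌉ = 14 − 13 = 1
n=38: ⌈(39·39)/112⌉ − ⌈(38·39)/112⌉ = ⌈1521/112⌉ − ⌈1482/112⌉ = 14 − 14 = 0
n=39: ⌈(40·39)/112⌉ − ⌈(39·39)/112⌉ = ⌈1560/112⌉ − ⌈1521/112⌉ = 14 − 14 = 0
n=40: ⌈(41·39)/112⌉ − ⌈(40·39)/112⌉ = ⌈1599/112⌉ − ⌈1560/112⌉ = 15 − 14 = 1
n=41: ⌈(42·39)/112⌉ − ⌈(41·39)/112⌉ = ⌈1638/112⌉ − ⌈1599/112⌉ = 15 − 15 = 0
n=42: ⌈(43·39)/112⌉ − ⌈(42·39)/112⌉ = ⌈1677/112⌉ − ⌈1638/112⌉ = 15 − 15 = 0
n=43: ⌈(44·39)/112⌉ − ⌈(43·39)/112⌉ = ⌈1716/112⌉ − ⌈1677/112⌉ = 16 − 15 = 1
n=44: ⌈(45·39)/112⌉ − ⌈(44·39)/112⌉ = ⌈1755/112⌉ − ⌈1716/112⌉ = 16 − 16 = 0
n=45: ⌈(46·39)/112⌉ − ⌈(45·39)/112⌉ = ⌈1794/112⌉ − ⌈1755/112⌉ = 17 − 16 = 1
n=46: ⌈(47·39)/112⌉ − ⌈(46·39)/112⌉ = ⌈1833/112⌉ − ⌈1794/112⌉ = 17 − 17 = 0
n=47: ⌈(48·39)/112⌉ − ⌈(47·39)/112⌉ = ⌈1872/112⌉ − ⌈1833/112⌉ = 17 − 17 = 0
n=48: ⌈(49·39)/112⌉ − ⌈(48·39)/112⌉ = ⌈1911/112⌉ − ⌈1872/112⌉ = 18 − 17 = 1
n=49: ⌈(50·39)/112⌉ − ⌈(49·39)/112⌉ = ⌈1950/112⌉ − ⌈1911/112⌉ = 18 − 18 = 0
n=50: ⌈(51·39)/112⌉ − ⌈(50·39)/112⌉ = ⌈1989/112⌉ − ⌈1950/112⌉ = 18 − 18 = 0
n=51: ⌈(52·39)/112⌉ − ⌈(51·39)/112⌉ = ⌈2028/112⌉ − ⌈1989/112⌉ = 19 − 18 = 1
n=52: ⌈(53·39)/112⌉ − ⌈(52·39)/112⌉ = ⌈2067/112⌉ − ⌈2028/112⌉ = 19 − 19 = 0
n=53: ⌈(54·39)/112⌉ − ⌈(53·39)/112⌉ = ⌈2106/112⌉ − ⌈2067/112⌉ = 19 − 19 = 0
n=54: ⌈(55·39)/112⌉ − ⌈(54·39)/112⌉ = ⌈2145/112⌉ − ⌈2106/112⌉ = 20 − 19 = 1
n=55: ⌈(56·39)/112⌉ − ⌈(55·39)/112⌉ = ⌈2184/112⌉ − ⌈2145/112⌉ = 20 − 20 = 0
n=56: ⌈(57·39)/112⌉ − ⌈(56·39)/112⌉ = ⌈2223/112⌉ − ⌈2184/112⌉ = 20 − 20 = 0
n=57: ⌈(58·39)/112⌉ − ⌈(57·39)/112⌉ = ⌈2262/112⌉ − ⌈2223/112⌉ = 21 − 20 = 1
n=58: ⌈(59·39)/112⌉ − ⌈(58·39)/112⌉ = ⌈2301/112⌉ − ⌈2262/112⌉ = 21 − 21 = 0
n=59: ⌈(60·39)/112⌉ − ⌈(59·39)/112⌉ = ⌈2340/112⌉ − ⌈2301/112⌉ = 21 − 21 = 0
n=60: ⌈(61·39)/112⌉ − ⌈(60·39)/112⌉ = ⌈2379/112⌉ − ⌈2340/112⌉ = 22 − 21 = 1
n=61: ⌈(62·39)/112⌉ − ⌈(61·39)/112⌉ = ⌈2418/112⌉ − ⌈2379/112⌉ = 22 − 22 = 0
n=62: ⌈(63·39)/112⌉ − ⌈(62·39)/112⌉ = ⌈2457/112⌉ − ⌈2418/112⌉ = 22 − 22 = 0
n=63: ⌈(64·39)/112⌉ − ⌈(63·39)/112⌉ = ⌈2496/112⌉ − ⌈2457/112⌉ = 23 − 22 = 1
n=64: ⌈(65·39)/112⌉ − ⌈(64·39)/112⌉ = ⌈2535/112⌉ − ⌈2496/112⌉ = 23 − 23 = 0
n=65: ⌈(66·39)/112⌉ − ⌈(65·39)/112⌉ = ⌈2574/112⌉ − ⌈2535/112⌉ = 23 − 23 = 0

101001001001001001001010010010010010010010010100100100100100100100


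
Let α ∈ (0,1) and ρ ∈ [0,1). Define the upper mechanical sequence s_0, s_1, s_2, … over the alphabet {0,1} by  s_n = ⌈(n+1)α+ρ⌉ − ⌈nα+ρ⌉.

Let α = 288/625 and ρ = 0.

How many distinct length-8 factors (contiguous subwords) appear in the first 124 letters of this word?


9

t_n = ⌈(n·288)/625⌉ for n = 0 … 124:
  n=0…9: ⌈0/625⌉=0 ⌈288/625⌉=1 ⌈576/625⌉=1 ⌈864/625⌉=2 ⌈1152/625⌉=2 ⌈1440/625⌉=3 ⌈1728/625⌉=3 ⌈2016/625⌉=4 ⌈2304/625⌉=4 ⌈2592/625⌉=5
  n=10…19: ⌈2880/625⌉=5 ⌈3168/625⌉=6 ⌈3456/625⌉=6 ⌈3744/625⌉=6 ⌈4032/625⌉=7 ⌈4320/625⌉=7 ⌈4608/625⌉=8 ⌈4896/625⌉=8 ⌈5184/625⌉=9 ⌈5472/625⌉=9
  n=20…29: ⌈5760/625⌉=10 ⌈6048/625⌉=10 ⌈6336/625⌉=11 ⌈6624/625⌉=11 ⌈6912/625⌉=12 ⌈7200/625⌉=12 ⌈7488/625⌉=12 ⌈7776/625⌉=13 ⌈8064/625⌉=13 ⌈8352/625⌉=14
  n=30…39: ⌈8640/625⌉=14 ⌈8928/625⌉=15 ⌈9216/625⌉=15 ⌈9504/625⌉=16 ⌈9792/625⌉=16 ⌈10080/625⌉=17 ⌈10368/625⌉=17 ⌈10656/625⌉=18 ⌈10944/625⌉=18 ⌈11232/625⌉=18
  n=40…49: ⌈11520/625⌉=19 ⌈11808/625⌉=19 ⌈12096/625⌉=20 ⌈12384/625⌉=20 ⌈12672/625⌉=21 ⌈12960/625⌉=21 ⌈13248/625⌉=22 ⌈13536/625⌉=22 ⌈13824/625⌉=23 ⌈14112/625⌉=23
  n=50…59: ⌈14400/625⌉=24 ⌈14688/625⌉=24 ⌈14976/625⌉=24 ⌈15264/625⌉=25 ⌈15552/625⌉=25 ⌈15840/625⌉=26 ⌈16128/625⌉=26 ⌈16416/625⌉=27 ⌈16704/625⌉=27 ⌈16992/625⌉=28
  n=60…69: ⌈17280/625⌉=28 ⌈17568/625⌉=29 ⌈17856/625⌉=29 ⌈18144/625⌉=30 ⌈18432/625⌉=30 ⌈18720/625⌉=30 ⌈19008/625⌉=31 ⌈19296/625⌉=31 ⌈19584/625⌉=32 ⌈19872/625⌉=32
  n=70…79: ⌈20160/625⌉=33 ⌈20448/625⌉=33 ⌈20736/625⌉=34 ⌈21024/625⌉=34 ⌈21312/625⌉=35 ⌈21600/625⌉=35 ⌈21888/625⌉=36 ⌈22176/625⌉=36 ⌈22464/625⌉=36 ⌈22752/625⌉=37
  n=80…89: ⌈23040/625⌉=37 ⌈23328/625⌉=38 ⌈23616/625⌉=38 ⌈23904/625⌉=39 ⌈24192/625⌉=39 ⌈24480/625⌉=40 ⌈24768/625⌉=40 ⌈25056/625⌉=41 ⌈25344/625⌉=41 ⌈25632/625⌉=42
  n=90…99: ⌈25920/625⌉=42 ⌈26208/625⌉=42 ⌈26496/625⌉=43 ⌈26784/625⌉=43 ⌈27072/625⌉=44 ⌈27360/625⌉=44 ⌈27648/625⌉=45 ⌈27936/625⌉=45 ⌈28224/625⌉=46 ⌈28512/625⌉=46
  n=100…109: ⌈28800/625⌉=47 ⌈29088/625⌉=47 ⌈29376/625⌉=48 ⌈29664/625⌉=48 ⌈29952/625⌉=48 ⌈30240/625⌉=49 ⌈30528/625⌉=49 ⌈30816/625⌉=50 ⌈31104/625⌉=50 ⌈31392/625⌉=51
  n=110…119: ⌈31680/625⌉=51 ⌈31968/625⌉=52 ⌈32256/625⌉=52 ⌈32544/625⌉=53 ⌈32832/625⌉=53 ⌈33120/625⌉=53 ⌈33408/625⌉=54 ⌈33696/625⌉=54 ⌈33984/625⌉=55 ⌈34272/625⌉=55
  n=120…124: ⌈34560/625⌉=56 ⌈34848/625⌉=56 ⌈35136/625⌉=57 ⌈35424/625⌉=57 ⌈35712/625⌉=58
s_n = t_(n+1) − t_n for n = 0 … 123 gives
prefix = 1010101010100101010101010010101010101001010101010100101010101010010101010101001010101010100101010101010010101010100101010101
slide a length-8 window over [0..7] … [116..123] (117 windows); first occurrence of each distinct factor:
  [  0..  7] 10101010
  [  1..  8] 01010101
  [  5.. 12] 01010100
  [  6.. 13] 10101001
  [  7.. 14] 01010010
  [  8.. 15] 10100101
  [  9.. 16] 01001010
  [ 10.. 17] 10010101
  [ 11.. 18] 00101010
  (the other 108 windows repeat one of these)
distinct factors: {00101010, 01001010, 01010010, 01010100, 01010101, 10010101, 10100101, 10101001, 10101010}
count = 9  (Sturmian bound for length 8 is 9)


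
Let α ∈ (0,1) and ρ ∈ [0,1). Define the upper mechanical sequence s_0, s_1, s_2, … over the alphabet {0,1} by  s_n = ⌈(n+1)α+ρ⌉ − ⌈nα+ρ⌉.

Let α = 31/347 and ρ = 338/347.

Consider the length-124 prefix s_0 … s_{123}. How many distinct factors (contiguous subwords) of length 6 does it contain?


7

t_n = ⌈(n·31+338)/347⌉ for n = 0 … 124:
  n=0…9: ⌈338/347⌉=1 ⌈369/347⌉=2 ⌈400/347⌉=2 ⌈431/347⌉=2 ⌈462/347⌉=2 ⌈493/347⌉=2 ⌈524/347⌉=2 ⌈555/347⌉=2 ⌈586/347⌉=2 ⌈617/347⌉=2
  n=10…19: ⌈648/347⌉=2 ⌈679/347⌉=2 ⌈710/347⌉=3 ⌈741/347⌉=3 ⌈772/347⌉=3 ⌈803/347⌉=3 ⌈834/347⌉=3 ⌈865/347⌉=3 ⌈896/347⌉=3 ⌈927/347⌉=3
  n=20…29: ⌈958/347⌉=3 ⌈989/347⌉=3 ⌈1020/347⌉=3 ⌈1051/347⌉=4 ⌈1082/347⌉=4 ⌈1113/347⌉=4 ⌈1144/347⌉=4 ⌈1175/347⌉=4 ⌈1206/347⌉=4 ⌈1237/347⌉=4
  n=30…39: ⌈1268/347⌉=4 ⌈1299/347⌉=4 ⌈1330/347⌉=4 ⌈1361/347⌉=4 ⌈1392/347⌉=5 ⌈1423/347⌉=5 ⌈1454/347⌉=5 ⌈1485/347⌉=5 ⌈1516/347⌉=5 ⌈1547/347⌉=5
  n=40…49: ⌈1578/347⌉=5 ⌈1609/347⌉=5 ⌈1640/347⌉=5 ⌈1671/347⌉=5 ⌈1702/347⌉=5 ⌈1733/347⌉=5 ⌈1764/347⌉=6 ⌈1795/347⌉=6 ⌈1826/347⌉=6 ⌈1857/347⌉=6
  n=50…59: ⌈1888/347⌉=6 ⌈1919/347⌉=6 ⌈1950/347⌉=6 ⌈1981/347⌉=6 ⌈2012/347⌉=6 ⌈2043/347⌉=6 ⌈2074/347⌉=6 ⌈2105/347⌉=7 ⌈2136/347⌉=7 ⌈2167/347⌉=7
  n=60…69: ⌈2198/347⌉=7 ⌈2229/347⌉=7 ⌈2260/347⌉=7 ⌈2291/347⌉=7 ⌈2322/347⌉=7 ⌈2353/347⌉=7 ⌈2384/347⌉=7 ⌈2415/347⌉=7 ⌈2446/347⌉=8 ⌈2477/347⌉=8
  n=70…79: ⌈2508/347⌉=8 ⌈2539/347⌉=8 ⌈2570/347⌉=8 ⌈2601/347⌉=8 ⌈2632/347⌉=8 ⌈2663/347⌉=8 ⌈2694/347⌉=8 ⌈2725/347⌉=8 ⌈2756/347⌉=8 ⌈2787/347⌉=9
  n=80…89: ⌈2818/347⌉=9 ⌈2849/347⌉=9 ⌈2880/347⌉=9 ⌈2911/347⌉=9 ⌈2942/347⌉=9 ⌈2973/347⌉=9 ⌈3004/347⌉=9 ⌈3035/347⌉=9 ⌈3066/347⌉=9 ⌈3097/347⌉=9
  n=90…99: ⌈3128/347⌉=10 ⌈3159/347⌉=10 ⌈3190/347⌉=10 ⌈3221/347⌉=10 ⌈3252/347⌉=10 ⌈3283/347⌉=10 ⌈3314/347⌉=10 ⌈3345/347⌉=10 ⌈3376/347⌉=10 ⌈3407/347⌉=10
  n=100…109: ⌈3438/347⌉=10 ⌈3469/347⌉=10 ⌈3500/347⌉=11 ⌈3531/347⌉=11 ⌈3562/347⌉=11 ⌈3593/347⌉=11 ⌈3624/347⌉=11 ⌈3655/347⌉=11 ⌈3686/347⌉=11 ⌈3717/347⌉=11
  n=110…119: ⌈3748/347⌉=11 ⌈3779/347⌉=11 ⌈3810/347⌉=11 ⌈3841/347⌉=12 ⌈3872/347⌉=12 ⌈3903/347⌉=12 ⌈3934/347⌉=12 ⌈3965/347⌉=12 ⌈3996/347⌉=12 ⌈4027/347⌉=12
  n=120…124: ⌈4058/347⌉=12 ⌈4089/347⌉=12 ⌈4120/347⌉=12 ⌈4151/347⌉=12 ⌈4182/347⌉=13
s_n = t_(n+1) − t_n for n = 0 … 123 gives
prefix = 1000000000010000000000100000000001000000000001000000000010000000000100000000001000000000010000000000010000000000100000000001
slide a length-6 window over [0..5] … [118..123] (119 windows); first occurrence of each distinct factor:
  [  0..  5] 100000
  [  1..  6] 000000
  [  6.. 11] 000001
  [  7.. 12] 000010
  [  8.. 13] 000100
  [  9.. 14] 001000
  [ 10.. 15] 010000
  (the other 112 windows repeat one of these)
distinct factors: {000000, 000001, 000010, 000100, 001000, 010000, 100000}
count = 7  (Sturmian bound for length 6 is 7)


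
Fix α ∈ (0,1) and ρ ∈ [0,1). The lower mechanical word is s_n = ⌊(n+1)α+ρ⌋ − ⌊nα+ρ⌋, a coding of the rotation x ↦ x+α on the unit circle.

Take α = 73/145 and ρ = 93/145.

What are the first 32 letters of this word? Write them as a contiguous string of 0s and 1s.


n=0: ⌊(1·73+93)/145⌋ − ⌊(0·73+93)/145⌋ = ⌊166/145⌋ − ⌊93/145⌋ = 1 − 0 = 1
n=1: ⌊(2·73+93)/145⌋ − ⌊(1·73+93)/145⌋ = ⌊239/145⌋ − ⌊166/145⌋ = 1 − 1 = 0
n=2: ⌊(3·73+93)/145⌋ − ⌊(2·73+93)/145⌋ = ⌊312/145⌋ − ⌊239/145⌋ = 2 − 1 = 1
n=3: ⌊(4·73+93)/145⌋ − ⌊(3·73+93)/145⌋ = ⌊385/145⌋ − ⌊312/145⌋ = 2 − 2 = 0
n=4: ⌊(5·73+93)/145⌋ − ⌊(4·73+93)/145⌋ = ⌊458/145⌋ − ⌊385/145⌋ = 3 − 2 = 1
n=5: ⌊(6·73+93)/145⌋ − ⌊(5·73+93)/145⌋ = ⌊531/145⌋ − ⌊458/145⌋ = 3 − 3 = 0
n=6: ⌊(7·73+93)/145⌋ − ⌊(6·73+93)/145⌋ = ⌊604/145⌋ − ⌊531/145⌋ = 4 − 3 = 1
n=7: ⌊(8·73+93)/145⌋ − ⌊(7·73+93)/145⌋ = ⌊677/145⌋ − ⌊604/145⌋ = 4 − 4 = 0
n=8: ⌊(9·73+93)/145⌋ − ⌊(8·73+93)/145⌋ = ⌊750/145⌋ − ⌊677/145⌋ = 5 − 4 = 1
n=9: ⌊(10·73+93)/145⌋ − ⌊(9·73+93)/145⌋ = ⌊823/145⌋ − ⌊750/145⌋ = 5 − 5 = 0
n=10: ⌊(11·73+93)/145⌋ − ⌊(10·73+93)/145⌋ = ⌊896/145⌋ − ⌊823/145⌋ = 6 − 5 = 1
n=11: ⌊(12·73+93)/145⌋ − ⌊(11·73+93)/145⌋ = ⌊969/145⌋ − ⌊896/145⌋ = 6 − 6 = 0
n=12: ⌊(13·73+93)/145⌋ − ⌊(12·73+93)/145⌋ = ⌊1042/145⌋ − ⌊969/145⌋ = 7 − 6 = 1
n=13: ⌊(14·73+93)/145⌋ − ⌊(13·73+93)/145⌋ = ⌊1115/145⌋ − ⌊1042/145⌋ = 7 − 7 = 0
n=14: ⌊(15·73+93)/145⌋ − ⌊(14·73+93)/145⌋ = ⌊1188/145⌋ − ⌊1115/145⌋ = 8 − 7 = 1
n=15: ⌊(16·73+93)/145⌋ − ⌊(15·73+93)/145⌋ = ⌊1261/145⌋ − ⌊1188/145⌋ = 8 − 8 = 0
n=16: ⌊(17·73+93)/145⌋ − ⌊(16·73+93)/145⌋ = ⌊1334/145⌋ − ⌊1261/145⌋ = 9 − 8 = 1
n=17: ⌊(18·73+93)/145⌋ − ⌊(17·73+93)/145⌋ = ⌊1407/145⌋ − ⌊1334/145⌋ = 9 − 9 = 0
n=18: ⌊(19·73+93)/145⌋ − ⌊(18·73+93)/145⌋ = ⌊1480/145⌋ − ⌊1407/145⌋ = 10 − 9 = 1
n=19: ⌊(20·73+93)/145⌋ − ⌊(19·73+93)/145⌋ = ⌊1553/145⌋ − ⌊1480/145⌋ = 10 − 10 = 0
n=20: ⌊(21·73+93)/145⌋ − ⌊(20·73+93)/145⌋ = ⌊1626/145⌋ − ⌊1553/145⌋ = 11 − 10 = 1
n=21: ⌊(22·73+93)/145⌋ − ⌊(21·73+93)/145⌋ = ⌊1699/145⌋ − ⌊1626/145⌋ = 11 − 11 = 0
n=22: ⌊(23·73+93)/145⌋ − ⌊(22·73+93)/145⌋ = ⌊1772/145⌋ − ⌊1699/145⌋ = 12 − 11 = 1
n=23: ⌊(24·73+93)/145⌋ − ⌊(23·73+93)/145⌋ = ⌊1845/145⌋ − ⌊1772/145⌋ = 12 − 12 = 0
n=24: ⌊(25·73+93)/145⌋ − ⌊(24·73+93)/145⌋ = ⌊1918/145⌋ − ⌊1845/145⌋ = 13 − 12 = 1
n=25: ⌊(26·73+93)/145⌋ − ⌊(25·73+93)/145⌋ = ⌊1991/145⌋ − ⌊1918/145⌋ = 13 − 13 = 0
n=26: ⌊(27·73+93)/145⌋ − ⌊(26·73+93)/145⌋ = ⌊2064/145⌋ − ⌊1991/145⌋ = 14 − 13 = 1
n=27: ⌊(28·73+93)/145⌋ − ⌊(27·73+93)/145⌋ = ⌊2137/145⌋ − ⌊2064/145⌋ = 14 − 14 = 0
n=28: ⌊(29·73+93)/145⌋ − ⌊(28·73+93)/145⌋ = ⌊2210/145⌋ − ⌊2137/145⌋ = 15 − 14 = 1
n=29: ⌊(30·73+93)/145⌋ − ⌊(29·73+93)/145⌋ = ⌊2283/145⌋ − ⌊2210/145⌋ = 15 − 15 = 0
n=30: ⌊(31·73+93)/145⌋ − ⌊(30·73+93)/145⌋ = ⌊2356/145⌋ − ⌊2283/145⌋ = 16 − 15 = 1
n=31: ⌊(32·73+93)/145⌋ − ⌊(31·73+93)/145⌋ = ⌊2429/145⌋ − ⌊2356/145⌋ = 16 − 16 = 0

10101010101010101010101010101010


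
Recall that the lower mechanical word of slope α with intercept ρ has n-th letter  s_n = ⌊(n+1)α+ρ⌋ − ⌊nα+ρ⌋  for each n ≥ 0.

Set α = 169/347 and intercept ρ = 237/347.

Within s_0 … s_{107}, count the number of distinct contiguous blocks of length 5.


t_n = ⌊(n·169+237)/347⌋ for n = 0 … 108:
  n=0…9: ⌊237/347⌋=0 ⌊406/347⌋=1 ⌊575/347⌋=1 ⌊744/347⌋=2 ⌊913/347⌋=2 ⌊1082/347⌋=3 ⌊1251/347⌋=3 ⌊1420/347⌋=4 ⌊1589/347⌋=4 ⌊1758/347⌋=5
  n=10…19: ⌊1927/347⌋=5 ⌊2096/347⌋=6 ⌊2265/347⌋=6 ⌊2434/347⌋=7 ⌊2603/347⌋=7 ⌊2772/347⌋=7 ⌊2941/347⌋=8 ⌊3110/347⌋=8 ⌊3279/347⌋=9 ⌊3448/347⌋=9
  n=20…29: ⌊3617/347⌋=10 ⌊3786/347⌋=10 ⌊3955/347⌋=11 ⌊4124/347⌋=11 ⌊4293/347⌋=12 ⌊4462/347⌋=12 ⌊4631/347⌋=13 ⌊4800/347⌋=13 ⌊4969/347⌋=14 ⌊5138/347⌋=14
  n=30…39: ⌊5307/347⌋=15 ⌊5476/347⌋=15 ⌊5645/347⌋=16 ⌊5814/347⌋=16 ⌊5983/347⌋=17 ⌊6152/347⌋=17 ⌊6321/347⌋=18 ⌊6490/347⌋=18 ⌊6659/347⌋=19 ⌊6828/347⌋=19
  n=40…49: ⌊6997/347⌋=20 ⌊7166/347⌋=20 ⌊7335/347⌋=21 ⌊7504/347⌋=21 ⌊7673/347⌋=22 ⌊7842/347⌋=22 ⌊8011/347⌋=23 ⌊8180/347⌋=23 ⌊8349/347⌋=24 ⌊8518/347⌋=24
  n=50…59: ⌊8687/347⌋=25 ⌊8856/347⌋=25 ⌊9025/347⌋=26 ⌊9194/347⌋=26 ⌊9363/347⌋=26 ⌊9532/347⌋=27 ⌊9701/347⌋=27 ⌊9870/347⌋=28 ⌊10039/347⌋=28 ⌊10208/347⌋=29
  n=60…69: ⌊10377/347⌋=29 ⌊10546/347⌋=30 ⌊10715/347⌋=30 ⌊10884/347⌋=31 ⌊11053/347⌋=31 ⌊11222/347⌋=32 ⌊11391/347⌋=32 ⌊11560/347⌋=33 ⌊11729/347⌋=33 ⌊11898/347⌋=34
  n=70…79: ⌊12067/347⌋=34 ⌊12236/347⌋=35 ⌊12405/347⌋=35 ⌊12574/347⌋=36 ⌊12743/347⌋=36 ⌊12912/347⌋=37 ⌊13081/347⌋=37 ⌊13250/347⌋=38 ⌊13419/347⌋=38 ⌊13588/347⌋=39
  n=80…89: ⌊13757/347⌋=39 ⌊13926/347⌋=40 ⌊14095/347⌋=40 ⌊14264/347⌋=41 ⌊14433/347⌋=41 ⌊14602/347⌋=42 ⌊14771/347⌋=42 ⌊14940/347⌋=43 ⌊15109/347⌋=43 ⌊15278/347⌋=44
  n=90…99: ⌊15447/347⌋=44 ⌊15616/347⌋=45 ⌊15785/347⌋=45 ⌊15954/347⌋=45 ⌊16123/347⌋=46 ⌊16292/347⌋=46 ⌊16461/347⌋=47 ⌊16630/347⌋=47 ⌊16799/347⌋=48 ⌊16968/347⌋=48
  n=100…108: ⌊17137/347⌋=49 ⌊17306/347⌋=49 ⌊17475/347⌋=50 ⌊17644/347⌋=50 ⌊17813/347⌋=51 ⌊17982/347⌋=51 ⌊18151/347⌋=52 ⌊18320/347⌋=52 ⌊18489/347⌋=53
s_n = t_(n+1) − t_n for n = 0 … 107 gives
prefix = 101010101010100101010101010101010101010101010101010100101010101010101010101010101010101010100101010101010101
slide a length-5 window over [0..4] … [103..107] (104 windows); first occurrence of each distinct factor:
  [  0..  4] 10101
  [  1..  5] 01010
  [ 10.. 14] 10100
  [ 11.. 15] 01001
  [ 12.. 16] 10010
  [ 13.. 17] 00101
  (the other 98 windows repeat one of these)
distinct factors: {00101, 01001, 01010, 10010, 10100, 10101}
count = 6  (Sturmian bound for length 5 is 6)

6


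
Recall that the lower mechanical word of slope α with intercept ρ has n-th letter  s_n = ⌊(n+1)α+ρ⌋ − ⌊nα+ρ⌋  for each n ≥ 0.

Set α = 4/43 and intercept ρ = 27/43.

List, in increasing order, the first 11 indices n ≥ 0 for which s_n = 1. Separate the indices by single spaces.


n=0: ⌊31/43⌋−⌊27/43⌋ = 0−0 = 0
n=1: ⌊35/43⌋−⌊31/43⌋ = 0−0 = 0
  …
n=3: ⌊43/43⌋−⌊39/43⌋ = 1−0 = 1  ← one
n=4: ⌊47/43⌋−⌊43/43⌋ = 1−1 = 0
n=5: ⌊51/43⌋−⌊47/43⌋ = 1−1 = 0
  …
n=14: ⌊87/43⌋−⌊83/43⌋ = 2−1 = 1  ← one
n=15: ⌊91/43⌋−⌊87/43⌋ = 2−2 = 0
n=16: ⌊95/43⌋−⌊91/43⌋ = 2−2 = 0
  …
n=25: ⌊131/43⌋−⌊127/43⌋ = 3−2 = 1  ← one
n=26: ⌊135/43⌋−⌊131/43⌋ = 3−3 = 0
n=27: ⌊139/43⌋−⌊135/43⌋ = 3−3 = 0
  …
n=36: ⌊175/43⌋−⌊171/43⌋ = 4−3 = 1  ← one
n=37: ⌊179/43⌋−⌊175/43⌋ = 4−4 = 0
n=38: ⌊183/43⌋−⌊179/43⌋ = 4−4 = 0
  …
n=46: ⌊215/43⌋−⌊211/43⌋ = 5−4 = 1  ← one
n=47: ⌊219/43⌋−⌊215/43⌋ = 5−5 = 0
n=48: ⌊223/43⌋−⌊219/43⌋ = 5−5 = 0
  …
n=57: ⌊259/43⌋−⌊255/43⌋ = 6−5 = 1  ← one
n=58: ⌊263/43⌋−⌊259/43⌋ = 6−6 = 0
n=59: ⌊267/43⌋−⌊263/43⌋ = 6−6 = 0
  …
n=68: ⌊303/43⌋−⌊299/43⌋ = 7−6 = 1  ← one
n=69: ⌊307/43⌋−⌊303/43⌋ = 7−7 = 0
n=70: ⌊311/43⌋−⌊307/43⌋ = 7−7 = 0
  …
n=79: ⌊347/43⌋−⌊343/43⌋ = 8−7 = 1  ← one
n=80: ⌊351/43⌋−⌊347/43⌋ = 8−8 = 0
n=81: ⌊355/43⌋−⌊351/43⌋ = 8−8 = 0
  …
n=89: ⌊387/43⌋−⌊383/43⌋ = 9−8 = 1  ← one
n=90: ⌊391/43⌋−⌊387/43⌋ = 9−9 = 0
n=91: ⌊395/43⌋−⌊391/43⌋ = 9−9 = 0
  …
n=100: ⌊431/43⌋−⌊427/43⌋ = 10−9 = 1  ← one
n=101: ⌊435/43⌋−⌊431/43⌋ = 10−10 = 0
n=102: ⌊439/43⌋−⌊435/43⌋ = 10−10 = 0
  …
n=111: ⌊475/43⌋−⌊471/43⌋ = 11−10 = 1  ← one
positions of the first 11 ones: 3 14 25 36 46 57 68 79 89 100 111

3 14 25 36 46 57 68 79 89 100 111


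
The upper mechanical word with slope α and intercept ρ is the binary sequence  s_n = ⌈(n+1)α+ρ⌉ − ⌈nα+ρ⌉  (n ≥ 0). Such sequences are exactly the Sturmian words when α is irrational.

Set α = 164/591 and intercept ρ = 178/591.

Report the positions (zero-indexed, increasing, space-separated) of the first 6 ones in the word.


2 6 9 13 16 20

n=0: ⌈342/591⌉−⌈178/591⌉ = 1−1 = 0
n=1: ⌈506/591⌉−⌈342/591⌉ = 1−1 = 0
n=2: ⌈670/591⌉−⌈506/591⌉ = 2−1 = 1  ← one
n=3: ⌈834/591⌉−⌈670/591⌉ = 2−2 = 0
n=4: ⌈998/591⌉−⌈834/591⌉ = 2−2 = 0
n=5: ⌈1162/591⌉−⌈998/591⌉ = 2−2 = 0
n=6: ⌈1326/591⌉−⌈1162/591⌉ = 3−2 = 1  ← one
n=7: ⌈1490/591⌉−⌈1326/591⌉ = 3−3 = 0
n=8: ⌈1654/591⌉−⌈1490/591⌉ = 3−3 = 0
n=9: ⌈1818/591⌉−⌈1654/591⌉ = 4−3 = 1  ← one
n=10: ⌈1982/591⌉−⌈1818/591⌉ = 4−4 = 0
n=11: ⌈2146/591⌉−⌈1982/591⌉ = 4−4 = 0
n=12: ⌈2310/591⌉−⌈2146/591⌉ = 4−4 = 0
n=13: ⌈2474/591⌉−⌈2310/591⌉ = 5−4 = 1  ← one
n=14: ⌈2638/591⌉−⌈2474/591⌉ = 5−5 = 0
n=15: ⌈2802/591⌉−⌈2638/591⌉ = 5−5 = 0
n=16: ⌈2966/591⌉−⌈2802/591⌉ = 6−5 = 1  ← one
n=17: ⌈3130/591⌉−⌈2966/591⌉ = 6−6 = 0
n=18: ⌈3294/591⌉−⌈3130/591⌉ = 6−6 = 0
n=19: ⌈3458/591⌉−⌈3294/591⌉ = 6−6 = 0
n=20: ⌈3622/591⌉−⌈3458/591⌉ = 7−6 = 1  ← one
positions of the first 6 ones: 2 6 9 13 16 20


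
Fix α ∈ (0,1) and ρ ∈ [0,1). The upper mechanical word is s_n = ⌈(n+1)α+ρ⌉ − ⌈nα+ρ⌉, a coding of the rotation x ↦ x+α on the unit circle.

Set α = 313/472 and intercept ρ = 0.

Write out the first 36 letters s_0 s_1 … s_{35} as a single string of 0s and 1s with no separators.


n=0: ⌈(1·313)/472⌉ − ⌈(0·313)/472⌉ = ⌈313/472⌉ − ⌈0/472⌉ = 1 − 0 = 1
n=1: ⌈(2·313)/472⌉ − ⌈(1·313)/472⌉ = ⌈626/472⌉ − ⌈313/472⌉ = 2 − 1 = 1
n=2: ⌈(3·313)/472⌉ − ⌈(2·313)/472⌉ = ⌈939/472⌉ − ⌈626/472⌉ = 2 − 2 = 0
n=3: ⌈(4·313)/472⌉ − ⌈(3·313)/472⌉ = ⌈1252/472⌉ − ⌈939/472⌉ = 3 − 2 = 1
n=4: ⌈(5·313)/472⌉ − ⌈(4·313)/472⌉ = ⌈1565/472⌉ − ⌈1252/472⌉ = 4 − 3 = 1
n=5: ⌈(6·313)/472⌉ − ⌈(5·313)/472⌉ = ⌈1878/472⌉ − ⌈1565/472⌉ = 4 − 4 = 0
n=6: ⌈(7·313)/472⌉ − ⌈(6·313)/472⌉ = ⌈2191/472⌉ − ⌈1878/472⌉ = 5 − 4 = 1
n=7: ⌈(8·313)/472⌉ − ⌈(7·313)/472⌉ = ⌈2504/472⌉ − ⌈2191/472⌉ = 6 − 5 = 1
n=8: ⌈(9·313)/472⌉ − ⌈(8·313)/472⌉ = ⌈2817/472⌉ − ⌈2504/472⌉ = 6 − 6 = 0
n=9: ⌈(10·313)/472⌉ − ⌈(9·313)/472⌉ = ⌈3130/472⌉ − ⌈2817/472⌉ = 7 − 6 = 1
n=10: ⌈(11·313)/472⌉ − ⌈(10·313)/472⌉ = ⌈3443/472⌉ − ⌈3130/472⌉ = 8 − 7 = 1
n=11: ⌈(12·313)/472⌉ − ⌈(11·313)/472⌉ = ⌈3756/472⌉ − ⌈3443/472⌉ = 8 − 8 = 0
n=12: ⌈(13·313)/472⌉ − ⌈(12·313)/472⌉ = ⌈4069/472⌉ − ⌈3756/472⌉ = 9 − 8 = 1
n=13: ⌈(14·313)/472⌉ − ⌈(13·313)/472⌉ = ⌈4382/472⌉ − ⌈4069/472⌉ = 10 − 9 = 1
n=14: ⌈(15·313)/472⌉ − ⌈(14·313)/472⌉ = ⌈4695/472⌉ − ⌈4382/472⌉ = 10 − 10 = 0
n=15: ⌈(16·313)/472⌉ − ⌈(15·313)/472⌉ = ⌈5008/472⌉ − ⌈4695/472⌉ = 11 − 10 = 1
n=16: ⌈(17·313)/472⌉ − ⌈(16·313)/472⌉ = ⌈5321/472⌉ − ⌈5008/472⌉ = 12 − 11 = 1
n=17: ⌈(18·313)/472⌉ − ⌈(17·313)/472⌉ = ⌈5634/472⌉ − ⌈5321/472⌉ = 12 − 12 = 0
n=18: ⌈(19·313)/472⌉ − ⌈(18·313)/472⌉ = ⌈5947/472⌉ − ⌈5634/472⌉ = 13 − 12 = 1
n=19: ⌈(20·313)/472⌉ − ⌈(19·313)/472⌉ = ⌈6260/472⌉ − ⌈5947/472⌉ = 14 − 13 = 1
n=20: ⌈(21·313)/472⌉ − ⌈(20·313)/472⌉ = ⌈6573/472⌉ − ⌈6260/472⌉ = 14 − 14 = 0
n=21: ⌈(22·313)/472⌉ − ⌈(21·313)/472⌉ = ⌈6886/472⌉ − ⌈6573/472⌉ = 15 − 14 = 1
n=22: ⌈(23·313)/472⌉ − ⌈(22·313)/472⌉ = ⌈7199/472⌉ − ⌈6886/472⌉ = 16 − 15 = 1
n=23: ⌈(24·313)/472⌉ − ⌈(23·313)/472⌉ = ⌈7512/472⌉ − ⌈7199/472⌉ = 16 − 16 = 0
n=24: ⌈(25·313)/472⌉ − ⌈(24·313)/472⌉ = ⌈7825/472⌉ − ⌈7512/472⌉ = 17 − 16 = 1
n=25: ⌈(26·313)/472⌉ − ⌈(25·313)/472⌉ = ⌈8138/472⌉ − ⌈7825/472⌉ = 18 − 17 = 1
n=26: ⌈(27·313)/472⌉ − ⌈(26·313)/472⌉ = ⌈8451/472⌉ − ⌈8138/472⌉ = 18 − 18 = 0
n=27: ⌈(28·313)/472⌉ − ⌈(27·313)/472⌉ = ⌈8764/472⌉ − ⌈8451/472⌉ = 19 − 18 = 1
n=28: ⌈(29·313)/472⌉ − ⌈(28·313)/472⌉ = ⌈9077/472⌉ − ⌈8764/472⌉ = 20 − 19 = 1
n=29: ⌈(30·313)/472⌉ − ⌈(29·313)/472⌉ = ⌈9390/472⌉ − ⌈9077/472⌉ = 20 − 20 = 0
n=30: ⌈(31·313)/472⌉ − ⌈(30·313)/472⌉ = ⌈9703/472⌉ − ⌈9390/472⌉ = 21 − 20 = 1
n=31: ⌈(32·313)/472⌉ − ⌈(31·313)/472⌉ = ⌈10016/472⌉ − ⌈9703/472⌉ = 22 − 21 = 1
n=32: ⌈(33·313)/472⌉ − ⌈(32·313)/472⌉ = ⌈10329/472⌉ − ⌈10016/472⌉ = 22 − 22 = 0
n=33: ⌈(34·313)/472⌉ − ⌈(33·313)/472⌉ = ⌈10642/472⌉ − ⌈10329/472⌉ = 23 − 22 = 1
n=34: ⌈(35·313)/472⌉ − ⌈(34·313)/472⌉ = ⌈10955/472⌉ − ⌈10642/472⌉ = 24 − 23 = 1
n=35: ⌈(36·313)/472⌉ − ⌈(35·313)/472⌉ = ⌈11268/472⌉ − ⌈10955/472⌉ = 24 − 24 = 0

110110110110110110110110110110110110
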